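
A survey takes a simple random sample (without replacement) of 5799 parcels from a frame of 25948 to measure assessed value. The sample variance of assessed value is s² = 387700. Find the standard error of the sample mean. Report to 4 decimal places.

7.2052

Under SRS without replacement, Var(ȳ) = (1 − f)·s²/n with f = n/N = 5799/25948 = 0.22348543.
Var(ȳ) = (1 − 0.22348543)·387700/5799 = 0.77651457·66.856355 = 51.914933.
SE(ȳ) = √(51.914933) = 7.2052.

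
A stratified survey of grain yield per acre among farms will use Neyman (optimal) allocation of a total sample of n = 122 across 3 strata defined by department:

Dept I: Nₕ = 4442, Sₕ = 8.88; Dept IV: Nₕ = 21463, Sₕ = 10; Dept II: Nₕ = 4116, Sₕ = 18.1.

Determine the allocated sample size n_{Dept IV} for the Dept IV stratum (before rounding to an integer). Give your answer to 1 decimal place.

79.7

Neyman allocation: nₕ = n·NₕSₕ / Σⱼ NⱼSⱼ.
Σ NⱼSⱼ = 4442·8.88 + 21463·10 + 4116·18.1 = 328574.56.
n_{Dept IV} = 122·21463·10 / 328574.56 = 79.7.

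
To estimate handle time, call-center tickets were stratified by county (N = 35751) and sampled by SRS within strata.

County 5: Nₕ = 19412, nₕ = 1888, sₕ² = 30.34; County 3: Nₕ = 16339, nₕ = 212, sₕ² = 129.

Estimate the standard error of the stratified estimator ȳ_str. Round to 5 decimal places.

0.36017

Var(ȳ_str) = Σₕ Wₕ²(1 − fₕ)sₕ²/nₕ with Wₕ = Nₕ/N, N = 35751.
County 5: Wₕ = 0.54297782; term = 0.54297782²·(1 − 0.09725943)·30.34/1888 = 0.0042770145.
County 3: Wₕ = 0.45702218; term = 0.45702218²·(1 − 0.01297509)·129/212 = 0.12544591.
Sum = 0.12972292.
SE = √(0.12972292) = 0.36017.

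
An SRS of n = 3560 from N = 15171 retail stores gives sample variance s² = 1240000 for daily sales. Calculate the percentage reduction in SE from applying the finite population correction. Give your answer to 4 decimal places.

f = n/N = 3560/15171 = 0.23465823.
SE_no-fpc = √(s²/n) = 18.663189; SE_fpc = √((1−f)s²/n) = 16.327269.
Ratio = √(1−f) = 0.87483814. Reduction = 100·(1 − 0.87483814) = 12.5162%.

12.5162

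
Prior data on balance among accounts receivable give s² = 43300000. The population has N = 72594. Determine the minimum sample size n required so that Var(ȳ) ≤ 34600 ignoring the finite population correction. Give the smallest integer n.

Without fpc, n₀ = s²/D = 43300000/34600 = 1251.4451.
Rounding up, n = 1252.

1252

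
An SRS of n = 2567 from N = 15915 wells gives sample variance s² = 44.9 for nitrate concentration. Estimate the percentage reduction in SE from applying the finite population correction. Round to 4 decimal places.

8.4191

f = n/N = 2567/15915 = 0.16129438.
SE_no-fpc = √(s²/n) = 0.13225443; SE_fpc = √((1−f)s²/n) = 0.12111976.
Ratio = √(1−f) = 0.91580873. Reduction = 100·(1 − 0.91580873) = 8.4191%.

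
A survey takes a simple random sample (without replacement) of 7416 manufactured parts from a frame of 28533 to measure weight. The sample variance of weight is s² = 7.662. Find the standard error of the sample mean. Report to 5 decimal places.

Under SRS without replacement, Var(ȳ) = (1 − f)·s²/n with f = n/N = 7416/28533 = 0.25990958.
Var(ȳ) = (1 − 0.25990958)·7.662/7416 = 0.74009042·0.0010331715 = 7.6464035 × 10^-4.
SE(ȳ) = √(7.6464035 × 10^-4) = 0.02765.

0.02765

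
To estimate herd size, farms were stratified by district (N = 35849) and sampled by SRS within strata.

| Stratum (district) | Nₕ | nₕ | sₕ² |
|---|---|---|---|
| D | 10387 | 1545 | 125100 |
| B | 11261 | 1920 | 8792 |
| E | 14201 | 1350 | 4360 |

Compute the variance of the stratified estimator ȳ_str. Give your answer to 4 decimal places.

6.6199

Var(ȳ_str) = Σₕ Wₕ²(1 − fₕ)sₕ²/nₕ with Wₕ = Nₕ/N, N = 35849.
D: Wₕ = 0.28974309; term = 0.28974309²·(1 − 0.14874362)·125100/1545 = 5.7864923.
B: Wₕ = 0.31412313; term = 0.31412313²·(1 − 0.17049996)·8792/1920 = 0.37480268.
E: Wₕ = 0.39613378; term = 0.39613378²·(1 − 0.09506373)·4360/1350 = 0.45862157.
Sum = 6.6199166.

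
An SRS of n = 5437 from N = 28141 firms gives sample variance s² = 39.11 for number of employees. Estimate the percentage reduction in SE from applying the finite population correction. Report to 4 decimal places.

f = n/N = 5437/28141 = 0.19320564.
SE_no-fpc = √(s²/n) = 0.084813355; SE_fpc = √((1−f)s²/n) = 0.076180824.
Ratio = √(1−f) = 0.89821732. Reduction = 100·(1 − 0.89821732) = 10.1783%.

10.1783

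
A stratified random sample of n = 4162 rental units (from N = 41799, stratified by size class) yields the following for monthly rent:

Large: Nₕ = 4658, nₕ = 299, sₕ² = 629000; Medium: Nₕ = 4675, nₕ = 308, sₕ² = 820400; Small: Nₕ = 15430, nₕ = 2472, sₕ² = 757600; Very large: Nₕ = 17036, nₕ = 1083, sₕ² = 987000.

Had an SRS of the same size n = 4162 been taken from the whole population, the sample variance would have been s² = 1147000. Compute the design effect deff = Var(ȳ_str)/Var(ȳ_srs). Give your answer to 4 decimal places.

Var(ȳ_str) = Σ Wₕ²(1−fₕ)sₕ²/nₕ with Wₕ = Nₕ/41799:
  Large: (4658/41799)²·(1−299/4658)·629000/299 = 24.447476
  Medium: (4675/41799)²·(1−308/4675)·820400/308 = 31.1249
  Small: (15430/41799)²·(1−2472/15430)·757600/2472 = 35.072249
  Very large: (17036/41799)²·(1−1083/17036)·987000/1083 = 141.76431
  → Var(ȳ_str) = 232.40894.
Var(ȳ_srs) = (1 − 4162/41799)·1147000/4162 = 248.14781.
deff = 232.40894 / 248.14781 = 0.9366.

0.9366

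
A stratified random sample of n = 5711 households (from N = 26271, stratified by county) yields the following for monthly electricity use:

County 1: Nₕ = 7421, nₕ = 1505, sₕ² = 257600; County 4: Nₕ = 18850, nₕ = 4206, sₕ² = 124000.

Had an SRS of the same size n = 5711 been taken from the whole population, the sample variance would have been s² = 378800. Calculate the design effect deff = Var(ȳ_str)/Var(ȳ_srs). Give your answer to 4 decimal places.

Var(ȳ_str) = Σ Wₕ²(1−fₕ)sₕ²/nₕ with Wₕ = Nₕ/26271:
  County 1: (7421/26271)²·(1−1505/7421)·257600/1505 = 10.887966
  County 4: (18850/26271)²·(1−4206/18850)·124000/4206 = 11.791533
  → Var(ȳ_str) = 22.679499.
Var(ȳ_srs) = (1 − 5711/26271)·378800/5711 = 51.909198.
deff = 22.679499 / 51.909198 = 0.4369.

0.4369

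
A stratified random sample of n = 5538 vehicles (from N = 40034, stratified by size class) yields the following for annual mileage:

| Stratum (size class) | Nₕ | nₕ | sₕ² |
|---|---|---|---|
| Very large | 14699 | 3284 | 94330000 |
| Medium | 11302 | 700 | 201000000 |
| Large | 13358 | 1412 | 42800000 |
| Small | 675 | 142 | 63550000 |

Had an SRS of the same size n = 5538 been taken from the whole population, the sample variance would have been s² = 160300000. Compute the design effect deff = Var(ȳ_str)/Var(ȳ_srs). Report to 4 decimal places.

Var(ȳ_str) = Σ Wₕ²(1−fₕ)sₕ²/nₕ with Wₕ = Nₕ/40034:
  Very large: (14699/40034)²·(1−3284/14699)·94330000/3284 = 3007.1315
  Medium: (11302/40034)²·(1−700/11302)·201000000/700 = 21467.583
  Large: (13358/40034)²·(1−1412/13358)·42800000/1412 = 3017.9709
  Small: (675/40034)²·(1−142/675)·63550000/142 = 100.46163
  → Var(ȳ_str) = 27593.147.
Var(ȳ_srs) = (1 − 5538/40034)·160300000/5538 = 24941.371.
deff = 27593.147 / 24941.371 = 1.1063.

1.1063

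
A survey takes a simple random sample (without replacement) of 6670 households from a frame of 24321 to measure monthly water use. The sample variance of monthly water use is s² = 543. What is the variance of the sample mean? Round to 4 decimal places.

Under SRS without replacement, Var(ȳ) = (1 − f)·s²/n with f = n/N = 6670/24321 = 0.27424859.
Var(ȳ) = (1 − 0.27424859)·543/6670 = 0.72575141·0.081409295 = 0.059082911.

0.0591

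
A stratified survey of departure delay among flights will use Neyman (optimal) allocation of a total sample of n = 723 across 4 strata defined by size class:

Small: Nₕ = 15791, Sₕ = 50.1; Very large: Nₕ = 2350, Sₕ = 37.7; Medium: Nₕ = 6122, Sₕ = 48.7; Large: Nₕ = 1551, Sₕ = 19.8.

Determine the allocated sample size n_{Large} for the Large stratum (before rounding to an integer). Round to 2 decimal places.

Neyman allocation: nₕ = n·NₕSₕ / Σⱼ NⱼSⱼ.
Σ NⱼSⱼ = 15791·50.1 + 2350·37.7 + 6122·48.7 + 1551·19.8 = 1.2085753 × 10^6.
n_{Large} = 723·1551·19.8 / (1.2085753 × 10^6) = 18.37.

18.37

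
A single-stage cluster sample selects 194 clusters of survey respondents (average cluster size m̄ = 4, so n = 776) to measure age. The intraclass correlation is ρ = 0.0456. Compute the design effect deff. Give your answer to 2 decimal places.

deff = 1 + (4 − 1)·0.0456 = 1 + 0.1368 = 1.1368.

1.14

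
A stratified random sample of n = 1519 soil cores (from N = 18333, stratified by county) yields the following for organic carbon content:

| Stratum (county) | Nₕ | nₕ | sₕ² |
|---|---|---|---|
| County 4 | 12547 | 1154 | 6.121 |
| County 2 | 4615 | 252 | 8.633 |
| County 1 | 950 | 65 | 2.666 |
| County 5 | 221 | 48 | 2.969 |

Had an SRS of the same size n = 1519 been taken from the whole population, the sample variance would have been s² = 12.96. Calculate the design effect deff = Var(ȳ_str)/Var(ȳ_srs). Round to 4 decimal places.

Var(ȳ_str) = Σ Wₕ²(1−fₕ)sₕ²/nₕ with Wₕ = Nₕ/18333:
  County 4: (12547/18333)²·(1−1154/12547)·6.121/1154 = 0.0022559397
  County 2: (4615/18333)²·(1−252/4615)·8.633/252 = 0.0020523482
  County 1: (950/18333)²·(1−65/950)·2.666/65 = 1.0259982 × 10^-4
  County 5: (221/18333)²·(1−48/221)·2.969/48 = 7.0362338 × 10^-6
  → Var(ȳ_str) = 0.004417924.
Var(ȳ_srs) = (1 − 1519/18333)·12.96/1519 = 0.007825007.
deff = 0.004417924 / 0.007825007 = 0.5646.

0.5646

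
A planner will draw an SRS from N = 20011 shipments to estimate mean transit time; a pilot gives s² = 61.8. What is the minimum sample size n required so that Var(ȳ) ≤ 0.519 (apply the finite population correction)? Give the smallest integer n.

119

Without fpc, n₀ = s²/D = 61.8/0.519 = 119.0751.
With fpc, (1 − n/N)·s²/n ≤ D requires n ≥ n₀/(1 + n₀/N) = 119.0751/(1 + 119.0751/20011) = 118.3707.
Rounding up, n = 119.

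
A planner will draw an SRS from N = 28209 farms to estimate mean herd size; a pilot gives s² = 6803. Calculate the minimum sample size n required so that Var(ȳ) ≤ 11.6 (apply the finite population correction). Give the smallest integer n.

Without fpc, n₀ = s²/D = 6803/11.6 = 586.4655.
With fpc, (1 − n/N)·s²/n ≤ D requires n ≥ n₀/(1 + n₀/N) = 586.4655/(1 + 586.4655/28209) = 574.5212.
Rounding up, n = 575.

575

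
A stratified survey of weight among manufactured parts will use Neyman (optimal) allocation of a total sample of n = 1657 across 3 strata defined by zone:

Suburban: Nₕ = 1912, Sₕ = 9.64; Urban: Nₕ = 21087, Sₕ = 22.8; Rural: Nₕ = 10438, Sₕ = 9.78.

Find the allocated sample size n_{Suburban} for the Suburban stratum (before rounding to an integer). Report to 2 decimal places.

Neyman allocation: nₕ = n·NₕSₕ / Σⱼ NⱼSⱼ.
Σ NⱼSⱼ = 1912·9.64 + 21087·22.8 + 10438·9.78 = 601298.92.
n_{Suburban} = 1657·1912·9.64 / 601298.92 = 50.79.

50.79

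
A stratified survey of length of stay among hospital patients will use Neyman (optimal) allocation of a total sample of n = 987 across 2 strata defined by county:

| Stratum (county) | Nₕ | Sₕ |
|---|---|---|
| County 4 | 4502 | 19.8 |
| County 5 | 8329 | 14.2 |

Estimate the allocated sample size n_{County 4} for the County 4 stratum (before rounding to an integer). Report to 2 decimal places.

424.18

Neyman allocation: nₕ = n·NₕSₕ / Σⱼ NⱼSⱼ.
Σ NⱼSⱼ = 4502·19.8 + 8329·14.2 = 207411.4.
n_{County 4} = 987·4502·19.8 / 207411.4 = 424.18.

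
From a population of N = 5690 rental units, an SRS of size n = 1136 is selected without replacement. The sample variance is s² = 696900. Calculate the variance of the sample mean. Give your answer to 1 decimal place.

491.0

Under SRS without replacement, Var(ȳ) = (1 − f)·s²/n with f = n/N = 1136/5690 = 0.19964851.
Var(ȳ) = (1 − 0.19964851)·696900/1136 = 0.80035149·613.46831 = 490.99028.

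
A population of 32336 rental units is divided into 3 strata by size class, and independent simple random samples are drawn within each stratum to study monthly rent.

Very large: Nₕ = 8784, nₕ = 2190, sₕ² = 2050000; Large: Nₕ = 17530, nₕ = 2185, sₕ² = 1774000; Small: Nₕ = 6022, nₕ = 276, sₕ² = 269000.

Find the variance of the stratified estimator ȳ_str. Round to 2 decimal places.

Var(ȳ_str) = Σₕ Wₕ²(1 − fₕ)sₕ²/nₕ with Wₕ = Nₕ/N, N = 32336.
Very large: Wₕ = 0.27164770; term = 0.27164770²·(1 − 0.24931694)·2050000/2190 = 51.853542.
Large: Wₕ = 0.54212024; term = 0.54212024²·(1 − 0.12464347)·1774000/2185 = 208.87112.
Small: Wₕ = 0.18623206; term = 0.18623206²·(1 − 0.04583195)·269000/276 = 32.25351.
Sum = 292.97817.

292.98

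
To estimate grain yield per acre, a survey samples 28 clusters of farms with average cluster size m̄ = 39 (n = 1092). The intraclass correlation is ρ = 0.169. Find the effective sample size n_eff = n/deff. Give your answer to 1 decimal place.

147.1

deff = 1 + (39 − 1)·0.169 = 1 + 6.422 = 7.422.
n_eff = 1092 / 7.422 = 147.1.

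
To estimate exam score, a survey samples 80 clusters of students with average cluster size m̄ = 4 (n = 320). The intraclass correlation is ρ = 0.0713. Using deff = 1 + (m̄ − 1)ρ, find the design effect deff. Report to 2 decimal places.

1.21

deff = 1 + (4 − 1)·0.0713 = 1 + 0.2139 = 1.2139.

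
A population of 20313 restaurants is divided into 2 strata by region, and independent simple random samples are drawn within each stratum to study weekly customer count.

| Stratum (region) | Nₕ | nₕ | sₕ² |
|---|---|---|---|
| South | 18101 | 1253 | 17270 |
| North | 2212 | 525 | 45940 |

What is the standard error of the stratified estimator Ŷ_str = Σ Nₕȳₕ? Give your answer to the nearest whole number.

67304

Var(Ŷ_str) = Σₕ Nₕ²(1 − fₕ)sₕ²/nₕ.
South: 18101²·(1 − 1253/18101)·17270/1253 = 4.2033174 × 10^9.
North: 2212²·(1 − 525/2212)·45940/525 = 3.2653662 × 10^8.
Sum = 4.529854 × 10^9.
SE = √(4.529854 × 10^9) = 67304.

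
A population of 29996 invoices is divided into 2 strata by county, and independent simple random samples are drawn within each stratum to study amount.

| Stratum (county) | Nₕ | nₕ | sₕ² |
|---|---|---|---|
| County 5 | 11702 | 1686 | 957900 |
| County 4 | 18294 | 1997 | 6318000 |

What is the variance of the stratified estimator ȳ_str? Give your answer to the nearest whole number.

1122

Var(ȳ_str) = Σₕ Wₕ²(1 − fₕ)sₕ²/nₕ with Wₕ = Nₕ/N, N = 29996.
County 5: Wₕ = 0.39011868; term = 0.39011868²·(1 − 0.14407794)·957900/1686 = 74.009986.
County 4: Wₕ = 0.60988132; term = 0.60988132²·(1 − 0.10916147)·6318000/1997 = 1048.3136.
Sum = 1122.3236.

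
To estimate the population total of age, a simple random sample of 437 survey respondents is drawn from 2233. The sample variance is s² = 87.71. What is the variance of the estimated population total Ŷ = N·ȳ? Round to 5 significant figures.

804940

Var(Ŷ) = N²·Var(ȳ) = N²·(1 − n/N)·s²/n.
f = 437/2233 = 0.19570085; Var(ȳ) = 0.80429915·87.71/437 = 0.16143039.
Var(Ŷ) = 2233² · 0.16143039 = 804938.58.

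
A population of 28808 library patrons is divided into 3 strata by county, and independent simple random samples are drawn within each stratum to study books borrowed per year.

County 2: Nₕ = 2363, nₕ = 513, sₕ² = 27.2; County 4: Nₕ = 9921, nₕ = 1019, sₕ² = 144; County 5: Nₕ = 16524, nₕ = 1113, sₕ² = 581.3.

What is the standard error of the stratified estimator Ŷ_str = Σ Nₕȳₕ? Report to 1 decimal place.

Var(Ŷ_str) = Σₕ Nₕ²(1 − fₕ)sₕ²/nₕ.
County 2: 2363²·(1 − 513/2363)·27.2/513 = 231785.89.
County 4: 9921²·(1 − 1019/9921)·144/1019 = 1.2480482 × 10^7.
County 5: 16524²·(1 − 1113/16524)·581.3/1113 = 1.3299985 × 10^8.
Sum = 1.4571212 × 10^8.
SE = √(1.4571212 × 10^8) = 12071.1.

12071.1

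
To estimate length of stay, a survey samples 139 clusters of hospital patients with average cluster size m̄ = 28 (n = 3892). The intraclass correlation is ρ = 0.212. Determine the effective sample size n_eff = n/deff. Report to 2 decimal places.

deff = 1 + (28 − 1)·0.212 = 1 + 5.724 = 6.724.
n_eff = 3892 / 6.724 = 578.82.

578.82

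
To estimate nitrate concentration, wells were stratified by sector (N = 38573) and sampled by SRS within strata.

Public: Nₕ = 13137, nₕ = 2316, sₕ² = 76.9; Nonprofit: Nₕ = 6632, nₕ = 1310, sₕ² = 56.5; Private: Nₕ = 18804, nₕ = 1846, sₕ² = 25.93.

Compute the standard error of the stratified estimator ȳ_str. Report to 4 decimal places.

0.0849

Var(ȳ_str) = Σₕ Wₕ²(1 − fₕ)sₕ²/nₕ with Wₕ = Nₕ/N, N = 38573.
Public: Wₕ = 0.34057501; term = 0.34057501²·(1 − 0.17629596)·76.9/2316 = 0.0031723752.
Nonprofit: Wₕ = 0.17193374; term = 0.17193374²·(1 − 0.19752714)·56.5/1310 = 0.0010231274.
Private: Wₕ = 0.48749125; term = 0.48749125²·(1 − 0.09817060)·25.93/1846 = 0.0030104323.
Sum = 0.0072059349.
SE = √(0.0072059349) = 0.0849.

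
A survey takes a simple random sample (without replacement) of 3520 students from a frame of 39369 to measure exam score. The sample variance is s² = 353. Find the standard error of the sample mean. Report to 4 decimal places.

0.3022

Under SRS without replacement, Var(ȳ) = (1 − f)·s²/n with f = n/N = 3520/39369 = 0.08941045.
Var(ȳ) = (1 − 0.08941045)·353/3520 = 0.91058955·0.10028409 = 0.091317645.
SE(ȳ) = √(0.091317645) = 0.3022.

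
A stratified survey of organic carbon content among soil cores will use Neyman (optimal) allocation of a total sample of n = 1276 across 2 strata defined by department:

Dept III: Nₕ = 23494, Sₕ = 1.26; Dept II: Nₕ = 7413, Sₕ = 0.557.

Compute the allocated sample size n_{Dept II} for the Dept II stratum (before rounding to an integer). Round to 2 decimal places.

156.19

Neyman allocation: nₕ = n·NₕSₕ / Σⱼ NⱼSⱼ.
Σ NⱼSⱼ = 23494·1.26 + 7413·0.557 = 33731.481.
n_{Dept II} = 1276·7413·0.557 / 33731.481 = 156.19.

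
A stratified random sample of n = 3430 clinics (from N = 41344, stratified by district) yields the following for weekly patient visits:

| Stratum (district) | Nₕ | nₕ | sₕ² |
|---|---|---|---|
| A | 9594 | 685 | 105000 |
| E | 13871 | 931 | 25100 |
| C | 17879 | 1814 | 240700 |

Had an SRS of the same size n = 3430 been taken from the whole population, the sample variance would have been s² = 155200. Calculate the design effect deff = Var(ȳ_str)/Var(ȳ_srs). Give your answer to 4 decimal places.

Var(ȳ_str) = Σ Wₕ²(1−fₕ)sₕ²/nₕ with Wₕ = Nₕ/41344:
  A: (9594/41344)²·(1−685/9594)·105000/685 = 7.6648281
  E: (13871/41344)²·(1−931/13871)·25100/931 = 2.8310081
  C: (17879/41344)²·(1−1814/17879)·240700/1814 = 22.296556
  → Var(ȳ_str) = 32.792392.
Var(ȳ_srs) = (1 − 3430/41344)·155200/3430 = 41.493943.
deff = 32.792392 / 41.493943 = 0.7903.

0.7903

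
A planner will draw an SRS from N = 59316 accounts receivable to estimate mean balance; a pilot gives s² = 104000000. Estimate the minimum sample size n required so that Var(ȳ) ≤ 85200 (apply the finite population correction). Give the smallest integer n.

1197

Without fpc, n₀ = s²/D = 104000000/85200 = 1220.6573.
With fpc, (1 − n/N)·s²/n ≤ D requires n ≥ n₀/(1 + n₀/N) = 1220.6573/(1 + 1220.6573/59316) = 1196.0440.
Rounding up, n = 1197.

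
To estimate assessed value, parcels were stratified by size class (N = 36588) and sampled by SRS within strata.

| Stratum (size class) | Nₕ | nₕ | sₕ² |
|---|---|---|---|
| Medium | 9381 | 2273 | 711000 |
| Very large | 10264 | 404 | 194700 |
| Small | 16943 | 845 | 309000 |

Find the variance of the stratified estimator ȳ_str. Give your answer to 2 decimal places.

126.52

Var(ȳ_str) = Σₕ Wₕ²(1 − fₕ)sₕ²/nₕ with Wₕ = Nₕ/N, N = 36588.
Medium: Wₕ = 0.25639554; term = 0.25639554²·(1 − 0.24229826)·711000/2273 = 15.580787.
Very large: Wₕ = 0.28052914; term = 0.28052914²·(1 − 0.03936087)·194700/404 = 36.433492.
Small: Wₕ = 0.46307533; term = 0.46307533²·(1 − 0.04987310)·309000/845 = 74.505213.
Sum = 126.51949.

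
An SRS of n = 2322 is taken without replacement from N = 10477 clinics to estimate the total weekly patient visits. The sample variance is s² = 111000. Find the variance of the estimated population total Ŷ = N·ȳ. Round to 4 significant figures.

Var(Ŷ) = N²·Var(ȳ) = N²·(1 − n/N)·s²/n.
f = 2322/10477 = 0.22162833; Var(ȳ) = 0.77837167·111000/2322 = 37.208982.
Var(Ŷ) = 10477² · 37.208982 = 4.084338 × 10^9.

4.084 × 10^9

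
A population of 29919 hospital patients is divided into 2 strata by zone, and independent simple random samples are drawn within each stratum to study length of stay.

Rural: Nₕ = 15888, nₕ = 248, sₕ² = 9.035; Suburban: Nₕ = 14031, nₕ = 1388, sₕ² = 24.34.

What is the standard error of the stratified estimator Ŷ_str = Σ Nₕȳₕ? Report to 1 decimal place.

Var(Ŷ_str) = Σₕ Nₕ²(1 − fₕ)sₕ²/nₕ.
Rural: 15888²·(1 − 248/15888)·9.035/248 = 9.0527902 × 10^6.
Suburban: 14031²·(1 − 1388/14031)·24.34/1388 = 3.1107841 × 10^6.
Sum = 1.2163574 × 10^7.
SE = √(1.2163574 × 10^7) = 3487.6.

3487.6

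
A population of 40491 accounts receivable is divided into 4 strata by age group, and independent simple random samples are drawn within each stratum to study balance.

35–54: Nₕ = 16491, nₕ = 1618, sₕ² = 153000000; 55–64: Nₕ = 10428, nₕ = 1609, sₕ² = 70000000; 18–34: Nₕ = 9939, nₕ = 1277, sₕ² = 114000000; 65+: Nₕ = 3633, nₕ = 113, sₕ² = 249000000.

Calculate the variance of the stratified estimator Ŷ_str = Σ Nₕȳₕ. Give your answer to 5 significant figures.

6.3059 × 10^13

Var(Ŷ_str) = Σₕ Nₕ²(1 − fₕ)sₕ²/nₕ.
35–54: 16491²·(1 − 1618/16491)·153000000/1618 = 2.3193083 × 10^13.
55–64: 10428²·(1 − 1609/10428)·70000000/1609 = 4.000943 × 10^12.
18–34: 9939²·(1 − 1277/9939)·114000000/1277 = 7.6855477 × 10^12.
65+: 3633²·(1 − 113/3633)·249000000/113 = 2.817922 × 10^13.
Sum = 6.3058794 × 10^13.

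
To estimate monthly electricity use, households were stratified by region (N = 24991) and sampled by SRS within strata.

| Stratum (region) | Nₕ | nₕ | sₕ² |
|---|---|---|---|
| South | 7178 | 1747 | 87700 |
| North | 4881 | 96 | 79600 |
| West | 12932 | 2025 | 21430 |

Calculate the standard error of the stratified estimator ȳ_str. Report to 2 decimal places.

6.04

Var(ȳ_str) = Σₕ Wₕ²(1 − fₕ)sₕ²/nₕ with Wₕ = Nₕ/N, N = 24991.
South: Wₕ = 0.28722340; term = 0.28722340²·(1 − 0.24338256)·87700/1747 = 3.1334493.
North: Wₕ = 0.19531031; term = 0.19531031²·(1 − 0.01966810)·79600/96 = 31.007397.
West: Wₕ = 0.51746629; term = 0.51746629²·(1 − 0.15658831)·21430/2025 = 2.3900164.
Sum = 36.530863.
SE = √(36.530863) = 6.04.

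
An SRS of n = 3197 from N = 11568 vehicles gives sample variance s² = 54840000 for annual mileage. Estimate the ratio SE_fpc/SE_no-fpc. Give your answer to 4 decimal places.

f = n/N = 3197/11568 = 0.27636584.
SE_no-fpc = √(s²/n) = 130.97168; SE_fpc = √((1−f)s²/n) = 111.41327.
Ratio = √(1−f) = 0.85066689.

0.8507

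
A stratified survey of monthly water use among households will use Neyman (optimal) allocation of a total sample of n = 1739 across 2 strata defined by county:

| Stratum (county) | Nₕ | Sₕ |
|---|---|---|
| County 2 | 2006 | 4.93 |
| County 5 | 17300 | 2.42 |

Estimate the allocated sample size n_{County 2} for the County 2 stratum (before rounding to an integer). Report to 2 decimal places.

Neyman allocation: nₕ = n·NₕSₕ / Σⱼ NⱼSⱼ.
Σ NⱼSⱼ = 2006·4.93 + 17300·2.42 = 51755.58.
n_{County 2} = 1739·2006·4.93 / 51755.58 = 332.29.

332.29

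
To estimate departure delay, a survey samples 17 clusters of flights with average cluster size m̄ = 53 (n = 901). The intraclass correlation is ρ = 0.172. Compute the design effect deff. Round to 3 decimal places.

deff = 1 + (53 − 1)·0.172 = 1 + 8.944 = 9.944.

9.944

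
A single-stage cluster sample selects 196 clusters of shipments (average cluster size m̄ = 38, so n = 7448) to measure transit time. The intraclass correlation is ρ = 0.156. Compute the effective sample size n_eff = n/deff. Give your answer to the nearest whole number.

deff = 1 + (38 − 1)·0.156 = 1 + 5.772 = 6.772.
n_eff = 7448 / 6.772 = 1100.

1100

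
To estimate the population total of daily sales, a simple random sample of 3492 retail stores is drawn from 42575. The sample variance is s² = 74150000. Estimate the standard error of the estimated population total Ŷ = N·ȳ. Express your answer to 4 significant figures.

5.944 × 10^6

Var(Ŷ) = N²·Var(ȳ) = N²·(1 − n/N)·s²/n.
f = 3492/42575 = 0.08201996; Var(ȳ) = 0.91798004·74150000/3492 = 19492.617.
Var(Ŷ) = 42575² · 19492.617 = 3.5332915 × 10^13.
SE(Ŷ) = √(3.5332915 × 10^13) = 5.944 × 10^6.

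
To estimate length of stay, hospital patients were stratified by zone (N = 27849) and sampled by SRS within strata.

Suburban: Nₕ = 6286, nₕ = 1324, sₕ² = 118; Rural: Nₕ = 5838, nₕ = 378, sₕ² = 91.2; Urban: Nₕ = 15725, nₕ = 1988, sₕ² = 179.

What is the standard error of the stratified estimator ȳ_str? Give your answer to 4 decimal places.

0.1964

Var(ȳ_str) = Σₕ Wₕ²(1 − fₕ)sₕ²/nₕ with Wₕ = Nₕ/N, N = 27849.
Suburban: Wₕ = 0.22571726; term = 0.22571726²·(1 − 0.21062679)·118/1324 = 0.0035843132.
Rural: Wₕ = 0.20963051; term = 0.20963051²·(1 − 0.06474820)·91.2/378 = 0.0099160923.
Urban: Wₕ = 0.56465223; term = 0.56465223²·(1 − 0.12642289)·179/1988 = 0.02507841.
Sum = 0.038578816.
SE = √(0.038578816) = 0.1964.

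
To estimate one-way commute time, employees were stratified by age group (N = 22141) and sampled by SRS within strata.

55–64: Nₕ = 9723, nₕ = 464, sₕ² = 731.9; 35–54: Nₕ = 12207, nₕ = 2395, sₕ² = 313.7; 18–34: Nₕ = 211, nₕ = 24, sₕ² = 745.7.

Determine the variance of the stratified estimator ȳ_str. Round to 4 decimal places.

0.3242

Var(ȳ_str) = Σₕ Wₕ²(1 − fₕ)sₕ²/nₕ with Wₕ = Nₕ/N, N = 22141.
55–64: Wₕ = 0.43914006; term = 0.43914006²·(1 − 0.04772190)·731.9/464 = 0.2896701.
35–54: Wₕ = 0.55133011; term = 0.55133011²·(1 − 0.19619890)·313.7/2395 = 0.032002287.
18–34: Wₕ = 0.00952983; term = 0.00952983²·(1 − 0.11374408)·745.7/24 = 0.0025008204.
Sum = 0.32417321.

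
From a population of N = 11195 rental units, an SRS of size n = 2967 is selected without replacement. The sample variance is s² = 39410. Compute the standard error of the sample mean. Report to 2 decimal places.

Under SRS without replacement, Var(ȳ) = (1 − f)·s²/n with f = n/N = 2967/11195 = 0.26502903.
Var(ȳ) = (1 − 0.26502903)·39410/2967 = 0.73497097·13.282777 = 9.7624556.
SE(ȳ) = √(9.7624556) = 3.12.

3.12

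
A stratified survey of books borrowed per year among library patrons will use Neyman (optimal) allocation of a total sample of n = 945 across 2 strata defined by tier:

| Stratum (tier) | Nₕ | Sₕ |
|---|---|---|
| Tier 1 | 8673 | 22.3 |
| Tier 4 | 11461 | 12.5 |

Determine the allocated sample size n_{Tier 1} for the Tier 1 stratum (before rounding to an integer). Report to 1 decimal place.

Neyman allocation: nₕ = n·NₕSₕ / Σⱼ NⱼSⱼ.
Σ NⱼSⱼ = 8673·22.3 + 11461·12.5 = 336670.4.
n_{Tier 1} = 945·8673·22.3 / 336670.4 = 542.9.

542.9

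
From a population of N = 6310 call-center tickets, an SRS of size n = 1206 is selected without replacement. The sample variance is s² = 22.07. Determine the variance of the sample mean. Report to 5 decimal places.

0.01480

Under SRS without replacement, Var(ȳ) = (1 − f)·s²/n with f = n/N = 1206/6310 = 0.19112520.
Var(ȳ) = (1 − 0.19112520)·22.07/1206 = 0.80887480·0.018300166 = 0.014802543.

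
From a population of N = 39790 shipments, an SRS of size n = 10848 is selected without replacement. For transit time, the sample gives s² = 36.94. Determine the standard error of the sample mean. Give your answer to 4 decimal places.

0.0498

Under SRS without replacement, Var(ȳ) = (1 − f)·s²/n with f = n/N = 10848/39790 = 0.27263131.
Var(ȳ) = (1 − 0.27263131)·36.94/10848 = 0.72736869·0.003405236 = 0.002476862.
SE(ȳ) = √(0.002476862) = 0.0498.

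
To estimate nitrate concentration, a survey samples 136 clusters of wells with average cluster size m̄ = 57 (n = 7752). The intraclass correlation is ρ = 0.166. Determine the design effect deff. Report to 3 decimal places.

deff = 1 + (57 − 1)·0.166 = 1 + 9.296 = 10.296.

10.296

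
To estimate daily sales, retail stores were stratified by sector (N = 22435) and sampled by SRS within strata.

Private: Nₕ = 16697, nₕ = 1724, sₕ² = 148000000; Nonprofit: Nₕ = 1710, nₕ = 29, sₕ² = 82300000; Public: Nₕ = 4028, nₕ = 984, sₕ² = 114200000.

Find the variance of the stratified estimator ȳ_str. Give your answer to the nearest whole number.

61675

Var(ȳ_str) = Σₕ Wₕ²(1 − fₕ)sₕ²/nₕ with Wₕ = Nₕ/N, N = 22435.
Private: Wₕ = 0.74423891; term = 0.74423891²·(1 − 0.10325208)·148000000/1724 = 42640.234.
Nonprofit: Wₕ = 0.07622019; term = 0.07622019²·(1 − 0.01695906)·82300000/29 = 16207.406.
Public: Wₕ = 0.17954090; term = 0.17954090²·(1 − 0.24428997)·114200000/984 = 2827.1768.
Sum = 61674.817.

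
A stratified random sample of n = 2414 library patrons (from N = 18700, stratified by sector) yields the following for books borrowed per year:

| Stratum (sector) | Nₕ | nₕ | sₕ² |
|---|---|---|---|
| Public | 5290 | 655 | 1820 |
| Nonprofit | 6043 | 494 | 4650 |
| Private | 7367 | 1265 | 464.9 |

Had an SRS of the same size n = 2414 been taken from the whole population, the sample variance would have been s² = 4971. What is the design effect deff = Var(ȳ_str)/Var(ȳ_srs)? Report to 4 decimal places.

0.6383

Var(ȳ_str) = Σ Wₕ²(1−fₕ)sₕ²/nₕ with Wₕ = Nₕ/18700:
  Public: (5290/18700)²·(1−655/5290)·1820/655 = 0.19482841
  Nonprofit: (6043/18700)²·(1−494/6043)·4650/494 = 0.90263072
  Private: (7367/18700)²·(1−1265/7367)·464.9/1265 = 0.04724422
  → Var(ȳ_str) = 1.1447034.
Var(ȳ_srs) = (1 − 2414/18700)·4971/2414 = 1.7934089.
deff = 1.1447034 / 1.7934089 = 0.6383.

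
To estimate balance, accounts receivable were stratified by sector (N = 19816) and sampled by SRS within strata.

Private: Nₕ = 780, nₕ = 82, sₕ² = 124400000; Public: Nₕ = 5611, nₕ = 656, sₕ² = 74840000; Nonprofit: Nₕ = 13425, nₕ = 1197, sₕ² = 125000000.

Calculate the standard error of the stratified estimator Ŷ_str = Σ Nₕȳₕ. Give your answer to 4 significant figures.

4.598 × 10^6

Var(Ŷ_str) = Σₕ Nₕ²(1 − fₕ)sₕ²/nₕ.
Private: 780²·(1 − 82/780)·124400000/82 = 8.2595532 × 10^11.
Public: 5611²·(1 − 656/5611)·74840000/656 = 3.171859 × 10^12.
Nonprofit: 13425²·(1 − 1197/13425)·125000000/1197 = 1.7142951 × 10^13.
Sum = 2.1140765 × 10^13.
SE = √(2.1140765 × 10^13) = 4.598 × 10^6.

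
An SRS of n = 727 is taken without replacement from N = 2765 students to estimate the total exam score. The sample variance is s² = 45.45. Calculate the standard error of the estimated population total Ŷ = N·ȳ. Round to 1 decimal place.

593.5

Var(Ŷ) = N²·Var(ȳ) = N²·(1 − n/N)·s²/n.
f = 727/2765 = 0.26292948; Var(ȳ) = 0.73707052·45.45/727 = 0.046079581.
Var(Ŷ) = 2765² · 0.046079581 = 352288.76.
SE(Ŷ) = √(352288.76) = 593.5.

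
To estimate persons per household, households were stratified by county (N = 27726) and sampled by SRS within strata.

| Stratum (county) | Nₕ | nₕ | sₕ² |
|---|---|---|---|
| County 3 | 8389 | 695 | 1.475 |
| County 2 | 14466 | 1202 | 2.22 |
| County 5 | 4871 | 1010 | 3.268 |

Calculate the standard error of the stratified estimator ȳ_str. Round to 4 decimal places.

0.0268

Var(ȳ_str) = Σₕ Wₕ²(1 − fₕ)sₕ²/nₕ with Wₕ = Nₕ/N, N = 27726.
County 3: Wₕ = 0.30256799; term = 0.30256799²·(1 − 0.08284658)·1.475/695 = 1.7819485 × 10^-4.
County 2: Wₕ = 0.52174854; term = 0.52174854²·(1 − 0.08309139)·2.22/1202 = 4.6099588 × 10^-4.
County 5: Wₕ = 0.17568347; term = 0.17568347²·(1 − 0.20734962)·3.268/1010 = 7.9159705 × 10^-5.
Sum = 7.1835044 × 10^-4.
SE = √(7.1835044 × 10^-4) = 0.0268.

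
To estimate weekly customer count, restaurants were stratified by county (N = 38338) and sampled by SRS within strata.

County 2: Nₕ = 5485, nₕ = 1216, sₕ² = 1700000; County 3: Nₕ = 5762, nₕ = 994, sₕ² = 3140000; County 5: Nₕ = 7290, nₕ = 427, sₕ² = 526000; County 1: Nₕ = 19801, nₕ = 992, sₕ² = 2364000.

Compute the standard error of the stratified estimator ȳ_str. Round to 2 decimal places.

26.96

Var(ȳ_str) = Σₕ Wₕ²(1 − fₕ)sₕ²/nₕ with Wₕ = Nₕ/N, N = 38338.
County 2: Wₕ = 0.14306954; term = 0.14306954²·(1 − 0.22169553)·1700000/1216 = 22.272.
County 3: Wₕ = 0.15029475; term = 0.15029475²·(1 − 0.17250955)·3140000/994 = 59.046459.
County 5: Wₕ = 0.19015076; term = 0.19015076²·(1 − 0.05857339)·526000/427 = 41.931509.
County 1: Wₕ = 0.51648495; term = 0.51648495²·(1 − 0.05009848)·2364000/992 = 603.85091.
Sum = 727.10088.
SE = √(727.10088) = 26.96.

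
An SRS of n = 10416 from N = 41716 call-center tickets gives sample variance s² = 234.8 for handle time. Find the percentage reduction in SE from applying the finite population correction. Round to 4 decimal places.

13.3795

f = n/N = 10416/41716 = 0.24968837.
SE_no-fpc = √(s²/n) = 0.15014074; SE_fpc = √((1−f)s²/n) = 0.13005271.
Ratio = √(1−f) = 0.86620531. Reduction = 100·(1 − 0.86620531) = 13.3795%.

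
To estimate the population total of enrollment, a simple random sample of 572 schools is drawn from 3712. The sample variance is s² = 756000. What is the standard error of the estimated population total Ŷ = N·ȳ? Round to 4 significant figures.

124100

Var(Ŷ) = N²·Var(ȳ) = N²·(1 − n/N)·s²/n.
f = 572/3712 = 0.15409483; Var(ȳ) = 0.84590517·756000/572 = 1118.0145.
Var(Ŷ) = 3712² · 1118.0145 = 1.5405059 × 10^10.
SE(Ŷ) = √(1.5405059 × 10^10) = 124100.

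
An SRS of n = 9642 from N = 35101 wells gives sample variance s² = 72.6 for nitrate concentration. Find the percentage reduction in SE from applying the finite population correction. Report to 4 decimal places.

14.8350

f = n/N = 9642/35101 = 0.27469303.
SE_no-fpc = √(s²/n) = 0.086773027; SE_fpc = √((1−f)s²/n) = 0.07390021.
Ratio = √(1−f) = 0.85164956. Reduction = 100·(1 − 0.85164956) = 14.8350%.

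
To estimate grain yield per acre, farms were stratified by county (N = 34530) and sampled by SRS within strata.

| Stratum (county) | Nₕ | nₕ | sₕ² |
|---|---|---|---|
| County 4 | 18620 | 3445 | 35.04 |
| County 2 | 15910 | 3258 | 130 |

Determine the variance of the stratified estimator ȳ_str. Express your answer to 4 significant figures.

Var(ȳ_str) = Σₕ Wₕ²(1 − fₕ)sₕ²/nₕ with Wₕ = Nₕ/N, N = 34530.
County 4: Wₕ = 0.53924124; term = 0.53924124²·(1 − 0.18501611)·35.04/3445 = 0.0024104054.
County 2: Wₕ = 0.46075876; term = 0.46075876²·(1 − 0.20477687)·130/3258 = 0.0067364095.
Sum = 0.0091468149.

0.009147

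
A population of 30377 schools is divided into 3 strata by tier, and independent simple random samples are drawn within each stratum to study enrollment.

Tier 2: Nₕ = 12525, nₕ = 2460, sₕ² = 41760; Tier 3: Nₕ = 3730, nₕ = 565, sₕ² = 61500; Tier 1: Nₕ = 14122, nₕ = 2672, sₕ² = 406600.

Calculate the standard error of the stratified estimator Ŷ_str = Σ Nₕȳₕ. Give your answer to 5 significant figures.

Var(Ŷ_str) = Σₕ Nₕ²(1 − fₕ)sₕ²/nₕ.
Tier 2: 12525²·(1 − 2460/12525)·41760/2460 = 2.1400154 × 10^9.
Tier 3: 3730²·(1 − 565/3730)·61500/565 = 1.285018 × 10^9.
Tier 1: 14122²·(1 − 2672/14122)·406600/2672 = 2.4605524 × 10^10.
Sum = 2.8030557 × 10^10.
SE = √(2.8030557 × 10^10) = 167420.

167420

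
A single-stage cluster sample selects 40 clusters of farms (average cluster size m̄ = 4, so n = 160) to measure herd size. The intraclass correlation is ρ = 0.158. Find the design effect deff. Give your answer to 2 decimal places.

deff = 1 + (4 − 1)·0.158 = 1 + 0.474 = 1.474.

1.47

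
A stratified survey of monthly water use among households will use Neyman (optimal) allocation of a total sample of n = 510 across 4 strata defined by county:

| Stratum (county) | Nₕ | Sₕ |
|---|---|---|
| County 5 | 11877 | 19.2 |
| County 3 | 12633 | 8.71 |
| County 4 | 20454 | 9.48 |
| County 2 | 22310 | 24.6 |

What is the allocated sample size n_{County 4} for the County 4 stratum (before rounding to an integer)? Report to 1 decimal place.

91.5

Neyman allocation: nₕ = n·NₕSₕ / Σⱼ NⱼSⱼ.
Σ NⱼSⱼ = 11877·19.2 + 12633·8.71 + 20454·9.48 + 22310·24.6 = 1.0808018 × 10^6.
n_{County 4} = 510·20454·9.48 / (1.0808018 × 10^6) = 91.5.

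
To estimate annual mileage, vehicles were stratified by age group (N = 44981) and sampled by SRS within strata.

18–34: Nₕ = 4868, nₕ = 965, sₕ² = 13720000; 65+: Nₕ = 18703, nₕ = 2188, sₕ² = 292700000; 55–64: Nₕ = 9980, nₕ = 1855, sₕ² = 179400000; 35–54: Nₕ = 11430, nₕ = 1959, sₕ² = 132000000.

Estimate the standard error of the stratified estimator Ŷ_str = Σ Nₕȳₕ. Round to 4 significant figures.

Var(Ŷ_str) = Σₕ Nₕ²(1 − fₕ)sₕ²/nₕ.
18–34: 4868²·(1 − 965/4868)·13720000/965 = 2.7013193 × 10^11.
65+: 18703²·(1 − 2188/18703)·292700000/2188 = 4.132047 × 10^13.
55–64: 9980²·(1 − 1855/9980)·179400000/1855 = 7.8421011 × 10^12.
35–54: 11430²·(1 − 1959/11430)·132000000/1959 = 7.2942654 × 10^12.
Sum = 5.6726968 × 10^13.
SE = √(5.6726968 × 10^13) = 7.532 × 10^6.

7.532 × 10^6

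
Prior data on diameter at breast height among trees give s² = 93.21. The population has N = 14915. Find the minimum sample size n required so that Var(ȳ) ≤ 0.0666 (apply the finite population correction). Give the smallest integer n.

Without fpc, n₀ = s²/D = 93.21/0.0666 = 1399.5495.
With fpc, (1 − n/N)·s²/n ≤ D requires n ≥ n₀/(1 + n₀/N) = 1399.5495/(1 + 1399.5495/14915) = 1279.4886.
Rounding up, n = 1280.

1280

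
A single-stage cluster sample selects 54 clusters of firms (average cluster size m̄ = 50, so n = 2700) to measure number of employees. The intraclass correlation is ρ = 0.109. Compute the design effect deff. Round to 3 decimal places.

6.341

deff = 1 + (50 − 1)·0.109 = 1 + 5.341 = 6.341.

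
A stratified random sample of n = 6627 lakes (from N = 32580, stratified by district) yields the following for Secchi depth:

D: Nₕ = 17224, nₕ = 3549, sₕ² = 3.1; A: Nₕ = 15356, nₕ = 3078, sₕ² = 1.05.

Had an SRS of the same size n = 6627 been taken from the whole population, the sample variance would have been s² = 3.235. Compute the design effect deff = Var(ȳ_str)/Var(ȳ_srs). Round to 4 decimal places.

0.6543

Var(ȳ_str) = Σ Wₕ²(1−fₕ)sₕ²/nₕ with Wₕ = Nₕ/32580:
  D: (17224/32580)²·(1−3549/17224)·3.1/3549 = 1.9382727 × 10^-4
  A: (15356/32580)²·(1−3078/15356)·1.05/3078 = 6.0593251 × 10^-5
  → Var(ȳ_str) = 2.5442052 × 10^-4.
Var(ȳ_srs) = (1 − 6627/32580)·3.235/6627 = 3.8886047 × 10^-4.
deff = (2.5442052 × 10^-4) / (3.8886047 × 10^-4) = 0.6543.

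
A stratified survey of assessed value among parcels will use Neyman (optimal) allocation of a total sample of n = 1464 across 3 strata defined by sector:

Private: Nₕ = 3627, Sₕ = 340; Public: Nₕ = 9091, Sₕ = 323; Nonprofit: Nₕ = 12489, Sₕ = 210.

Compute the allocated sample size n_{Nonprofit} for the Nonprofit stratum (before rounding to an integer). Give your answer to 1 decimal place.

565.3

Neyman allocation: nₕ = n·NₕSₕ / Σⱼ NⱼSⱼ.
Σ NⱼSⱼ = 3627·340 + 9091·323 + 12489·210 = 6.792263 × 10^6.
n_{Nonprofit} = 1464·12489·210 / (6.792263 × 10^6) = 565.3.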